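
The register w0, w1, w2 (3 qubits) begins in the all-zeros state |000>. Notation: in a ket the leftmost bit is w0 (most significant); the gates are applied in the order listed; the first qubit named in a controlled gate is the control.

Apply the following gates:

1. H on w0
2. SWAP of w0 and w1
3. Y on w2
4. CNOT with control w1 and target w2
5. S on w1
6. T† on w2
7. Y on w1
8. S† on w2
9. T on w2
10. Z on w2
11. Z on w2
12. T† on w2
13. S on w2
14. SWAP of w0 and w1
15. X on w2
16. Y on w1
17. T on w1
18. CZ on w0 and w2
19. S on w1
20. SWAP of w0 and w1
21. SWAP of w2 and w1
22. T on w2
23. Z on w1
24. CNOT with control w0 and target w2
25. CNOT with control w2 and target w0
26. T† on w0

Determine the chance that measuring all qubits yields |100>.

Outcome |100> occurs with probability 1/2.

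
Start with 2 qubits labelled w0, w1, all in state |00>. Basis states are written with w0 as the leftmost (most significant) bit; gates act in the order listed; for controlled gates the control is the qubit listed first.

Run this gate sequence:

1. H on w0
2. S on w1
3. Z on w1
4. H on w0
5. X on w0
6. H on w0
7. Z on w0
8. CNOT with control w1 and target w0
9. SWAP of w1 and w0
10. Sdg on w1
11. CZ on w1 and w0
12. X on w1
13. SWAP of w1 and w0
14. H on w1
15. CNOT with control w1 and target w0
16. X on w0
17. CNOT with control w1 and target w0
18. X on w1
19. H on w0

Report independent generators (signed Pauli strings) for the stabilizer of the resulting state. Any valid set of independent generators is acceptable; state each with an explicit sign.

The stabilizer group can be generated by +YI, +IX, among other valid generating sets. Key observation: the block from step 4 through step 7 cancels to the identity and can be dropped.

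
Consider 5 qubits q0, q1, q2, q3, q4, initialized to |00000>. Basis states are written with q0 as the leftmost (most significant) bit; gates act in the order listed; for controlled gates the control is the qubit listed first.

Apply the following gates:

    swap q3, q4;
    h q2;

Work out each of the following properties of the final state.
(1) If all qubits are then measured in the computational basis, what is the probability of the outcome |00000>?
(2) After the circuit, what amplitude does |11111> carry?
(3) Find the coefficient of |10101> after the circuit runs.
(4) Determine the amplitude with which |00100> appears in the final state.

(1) The probability of measuring |00000> is 1/2.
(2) |11111> carries amplitude 0 in the final state.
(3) The amplitude on |10101> is 0.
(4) |00100> carries amplitude sqrt(2)/2 in the final state.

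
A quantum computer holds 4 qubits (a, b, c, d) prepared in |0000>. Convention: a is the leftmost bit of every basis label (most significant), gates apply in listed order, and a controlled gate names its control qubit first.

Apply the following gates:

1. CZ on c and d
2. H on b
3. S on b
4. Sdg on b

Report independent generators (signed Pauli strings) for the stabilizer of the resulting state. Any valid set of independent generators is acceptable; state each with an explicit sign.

The stabilizer group can be generated by +IXII, +ZIII, +IIZI, +IIIZ, among other valid generating sets. Key observation: gates 3-4 undo each other exactly, leaving only the rest of the circuit to track.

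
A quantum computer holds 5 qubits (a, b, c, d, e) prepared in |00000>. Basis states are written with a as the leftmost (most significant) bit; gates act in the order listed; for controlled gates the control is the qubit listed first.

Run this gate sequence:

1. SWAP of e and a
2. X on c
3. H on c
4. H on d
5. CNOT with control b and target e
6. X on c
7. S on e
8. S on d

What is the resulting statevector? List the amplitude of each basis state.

After the circuit, the state carries amplitude -1/2 on |00000>, -I/2 on |00010>, 1/2 on |00100>, I/2 on |00110>, and 0 on every other basis state.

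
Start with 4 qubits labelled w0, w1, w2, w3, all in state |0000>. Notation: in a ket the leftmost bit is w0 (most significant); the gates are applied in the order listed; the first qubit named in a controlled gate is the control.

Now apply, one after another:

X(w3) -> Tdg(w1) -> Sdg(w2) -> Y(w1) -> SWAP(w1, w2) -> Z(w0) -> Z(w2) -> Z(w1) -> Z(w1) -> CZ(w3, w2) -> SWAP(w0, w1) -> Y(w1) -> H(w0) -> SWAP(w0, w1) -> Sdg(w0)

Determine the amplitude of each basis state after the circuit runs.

The final amplitudes are sqrt(2)*I/2 on |1011>, sqrt(2)*I/2 on |1111>, and 0 on every other basis state.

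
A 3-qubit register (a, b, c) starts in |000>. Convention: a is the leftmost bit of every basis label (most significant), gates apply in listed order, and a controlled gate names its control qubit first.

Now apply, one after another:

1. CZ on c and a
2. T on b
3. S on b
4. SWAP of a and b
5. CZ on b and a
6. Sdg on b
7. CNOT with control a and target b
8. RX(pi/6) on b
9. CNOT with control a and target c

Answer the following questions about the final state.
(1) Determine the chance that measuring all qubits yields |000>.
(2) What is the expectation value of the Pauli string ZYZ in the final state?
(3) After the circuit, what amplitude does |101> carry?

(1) Outcome |000> occurs with probability sqrt(3)/4 + 1/2.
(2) The observable ZYZ averages to -1/2.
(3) The amplitude on |101> is 0.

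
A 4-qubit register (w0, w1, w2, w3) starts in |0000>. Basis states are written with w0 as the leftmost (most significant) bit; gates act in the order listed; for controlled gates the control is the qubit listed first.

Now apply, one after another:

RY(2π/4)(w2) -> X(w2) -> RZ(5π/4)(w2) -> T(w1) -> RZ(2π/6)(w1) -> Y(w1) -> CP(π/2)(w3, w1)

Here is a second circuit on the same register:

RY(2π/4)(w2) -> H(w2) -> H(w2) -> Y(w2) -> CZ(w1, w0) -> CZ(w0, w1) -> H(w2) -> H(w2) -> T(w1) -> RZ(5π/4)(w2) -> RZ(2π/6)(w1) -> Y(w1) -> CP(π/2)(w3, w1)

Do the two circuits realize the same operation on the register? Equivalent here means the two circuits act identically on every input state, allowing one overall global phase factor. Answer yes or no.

No, they are not equivalent — no single phase factor reconciles the two unitaries.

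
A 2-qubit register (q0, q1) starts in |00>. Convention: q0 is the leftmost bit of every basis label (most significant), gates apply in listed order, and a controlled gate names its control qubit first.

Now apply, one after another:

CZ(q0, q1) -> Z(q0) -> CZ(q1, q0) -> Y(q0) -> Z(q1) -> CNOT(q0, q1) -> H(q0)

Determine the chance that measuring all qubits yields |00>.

The probability of measuring |00> is 0.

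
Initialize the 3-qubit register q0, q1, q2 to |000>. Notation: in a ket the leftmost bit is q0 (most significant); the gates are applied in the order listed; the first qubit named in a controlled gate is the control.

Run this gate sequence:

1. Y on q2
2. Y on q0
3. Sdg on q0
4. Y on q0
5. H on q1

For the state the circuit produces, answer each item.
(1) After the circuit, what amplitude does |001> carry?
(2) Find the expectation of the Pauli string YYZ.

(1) |001> carries amplitude sqrt(2)/2 in the final state.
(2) The observable YYZ averages to 0.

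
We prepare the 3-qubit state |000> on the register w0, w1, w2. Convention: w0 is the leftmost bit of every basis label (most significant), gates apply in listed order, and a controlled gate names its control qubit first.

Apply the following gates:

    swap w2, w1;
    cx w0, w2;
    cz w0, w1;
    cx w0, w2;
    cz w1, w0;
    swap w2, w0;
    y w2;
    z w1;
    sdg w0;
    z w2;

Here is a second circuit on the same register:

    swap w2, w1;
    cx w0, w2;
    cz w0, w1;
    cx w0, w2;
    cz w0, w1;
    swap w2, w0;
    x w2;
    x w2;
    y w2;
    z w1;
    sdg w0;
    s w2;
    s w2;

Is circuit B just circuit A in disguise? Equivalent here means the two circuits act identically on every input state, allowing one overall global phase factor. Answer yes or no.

Yes, they are equivalent — the unitaries differ by at most a global phase.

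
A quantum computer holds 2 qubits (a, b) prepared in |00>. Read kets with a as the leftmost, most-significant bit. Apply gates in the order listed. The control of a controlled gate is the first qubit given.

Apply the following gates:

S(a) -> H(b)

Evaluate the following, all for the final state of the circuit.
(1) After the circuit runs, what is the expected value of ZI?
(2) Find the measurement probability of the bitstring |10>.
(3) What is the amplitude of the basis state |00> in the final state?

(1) The observable ZI averages to 1.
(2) A full measurement returns |10> with probability 0.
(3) The final state's coefficient on |00> equals sqrt(2)/2.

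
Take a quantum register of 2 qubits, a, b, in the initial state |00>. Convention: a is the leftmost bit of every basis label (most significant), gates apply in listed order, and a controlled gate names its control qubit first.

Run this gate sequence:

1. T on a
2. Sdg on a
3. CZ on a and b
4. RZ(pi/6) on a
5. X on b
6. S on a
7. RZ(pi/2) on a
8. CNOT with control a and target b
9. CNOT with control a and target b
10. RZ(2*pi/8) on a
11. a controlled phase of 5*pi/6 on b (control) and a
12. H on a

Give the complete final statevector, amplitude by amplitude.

After the circuit, the state carries amplitude 0 on |00>, -sqrt(2)*exp(13*I*pi/24)/2 on |01>, 0 on |10>, -sqrt(2)*exp(13*I*pi/24)/2 on |11>.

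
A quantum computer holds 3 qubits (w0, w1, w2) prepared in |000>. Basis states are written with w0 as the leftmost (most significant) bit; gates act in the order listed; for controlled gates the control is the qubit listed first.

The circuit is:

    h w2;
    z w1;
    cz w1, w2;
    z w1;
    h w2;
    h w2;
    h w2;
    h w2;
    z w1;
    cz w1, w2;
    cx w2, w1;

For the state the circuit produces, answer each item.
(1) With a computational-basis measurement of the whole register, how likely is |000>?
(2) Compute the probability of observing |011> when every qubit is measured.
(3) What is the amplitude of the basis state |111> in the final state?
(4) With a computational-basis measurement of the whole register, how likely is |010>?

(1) A full measurement returns |000> with probability 1/2. Key observation: gates 5-8 undo each other exactly, leaving only the rest of the circuit to track.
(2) A full measurement returns |011> with probability 1/2.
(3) The final state's coefficient on |111> equals 0.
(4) A full measurement returns |010> with probability 0.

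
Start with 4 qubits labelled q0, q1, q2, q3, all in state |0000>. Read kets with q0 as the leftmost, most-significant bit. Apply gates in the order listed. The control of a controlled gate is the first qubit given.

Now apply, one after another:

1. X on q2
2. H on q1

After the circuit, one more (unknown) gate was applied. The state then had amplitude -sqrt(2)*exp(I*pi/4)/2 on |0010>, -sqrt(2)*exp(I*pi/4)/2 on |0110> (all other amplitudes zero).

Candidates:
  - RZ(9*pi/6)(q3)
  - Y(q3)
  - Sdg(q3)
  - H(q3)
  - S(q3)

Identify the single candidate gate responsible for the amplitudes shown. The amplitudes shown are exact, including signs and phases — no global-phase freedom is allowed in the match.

The unique candidate consistent with the amplitudes is RZ(9*pi/6)(q3).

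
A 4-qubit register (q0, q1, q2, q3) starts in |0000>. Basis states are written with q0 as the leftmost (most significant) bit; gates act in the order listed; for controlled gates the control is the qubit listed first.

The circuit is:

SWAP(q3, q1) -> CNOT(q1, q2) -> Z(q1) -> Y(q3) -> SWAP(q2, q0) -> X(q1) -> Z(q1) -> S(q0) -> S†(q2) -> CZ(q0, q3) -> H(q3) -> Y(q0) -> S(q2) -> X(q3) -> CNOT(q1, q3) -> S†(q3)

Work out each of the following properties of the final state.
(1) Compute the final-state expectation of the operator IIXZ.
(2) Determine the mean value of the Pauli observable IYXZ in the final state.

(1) In the final state, IIXZ has expectation 0.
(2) In the final state, IYXZ has expectation 0.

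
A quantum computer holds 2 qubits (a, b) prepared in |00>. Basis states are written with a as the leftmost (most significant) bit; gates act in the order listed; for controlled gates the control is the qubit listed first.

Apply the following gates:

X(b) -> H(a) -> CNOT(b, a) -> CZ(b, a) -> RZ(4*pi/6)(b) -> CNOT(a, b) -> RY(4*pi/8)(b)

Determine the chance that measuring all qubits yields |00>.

Outcome |00> occurs with probability 1/4.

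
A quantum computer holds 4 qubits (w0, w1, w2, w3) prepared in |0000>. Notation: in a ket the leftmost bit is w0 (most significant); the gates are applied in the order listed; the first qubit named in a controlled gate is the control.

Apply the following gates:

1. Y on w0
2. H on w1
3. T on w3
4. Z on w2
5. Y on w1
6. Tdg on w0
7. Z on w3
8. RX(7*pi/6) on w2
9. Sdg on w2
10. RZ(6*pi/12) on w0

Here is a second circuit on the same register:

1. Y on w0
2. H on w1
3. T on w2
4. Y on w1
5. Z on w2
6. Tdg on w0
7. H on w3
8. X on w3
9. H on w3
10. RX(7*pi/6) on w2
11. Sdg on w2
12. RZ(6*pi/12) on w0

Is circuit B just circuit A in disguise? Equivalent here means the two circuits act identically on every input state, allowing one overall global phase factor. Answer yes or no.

No: there is an input state on which the two circuits produce genuinely different outputs (not merely differing by a phase).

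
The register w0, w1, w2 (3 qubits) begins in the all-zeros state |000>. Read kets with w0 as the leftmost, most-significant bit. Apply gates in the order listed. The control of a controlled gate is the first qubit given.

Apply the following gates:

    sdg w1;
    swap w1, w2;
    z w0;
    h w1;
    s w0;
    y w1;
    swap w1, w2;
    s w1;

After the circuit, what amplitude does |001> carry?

The amplitude on |001> is sqrt(2)*I/2.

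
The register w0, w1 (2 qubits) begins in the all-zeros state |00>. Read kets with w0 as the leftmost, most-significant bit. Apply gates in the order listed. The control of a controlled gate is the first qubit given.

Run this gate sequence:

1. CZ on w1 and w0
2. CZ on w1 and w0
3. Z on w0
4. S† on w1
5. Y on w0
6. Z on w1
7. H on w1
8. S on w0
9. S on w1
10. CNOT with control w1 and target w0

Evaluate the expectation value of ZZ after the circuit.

In the final state, ZZ has expectation -1.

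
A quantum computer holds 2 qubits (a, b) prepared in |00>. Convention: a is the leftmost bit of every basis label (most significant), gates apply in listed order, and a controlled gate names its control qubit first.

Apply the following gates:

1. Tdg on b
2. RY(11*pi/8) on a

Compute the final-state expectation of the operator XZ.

The observable XZ averages to -sqrt(sqrt(2) + 2)/2.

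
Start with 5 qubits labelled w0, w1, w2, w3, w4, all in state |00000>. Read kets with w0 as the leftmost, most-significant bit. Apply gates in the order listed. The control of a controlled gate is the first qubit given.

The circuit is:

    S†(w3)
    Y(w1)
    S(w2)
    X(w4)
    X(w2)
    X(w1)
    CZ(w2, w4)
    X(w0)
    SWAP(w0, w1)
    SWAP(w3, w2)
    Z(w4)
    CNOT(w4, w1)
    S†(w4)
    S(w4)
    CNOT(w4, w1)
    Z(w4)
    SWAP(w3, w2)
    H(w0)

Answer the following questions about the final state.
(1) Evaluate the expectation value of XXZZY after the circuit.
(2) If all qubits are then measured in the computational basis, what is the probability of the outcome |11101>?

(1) In the final state, XXZZY has expectation 0. Key observation: the block from step 10 through step 17 cancels to the identity and can be dropped.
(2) The probability of measuring |11101> is 1/2.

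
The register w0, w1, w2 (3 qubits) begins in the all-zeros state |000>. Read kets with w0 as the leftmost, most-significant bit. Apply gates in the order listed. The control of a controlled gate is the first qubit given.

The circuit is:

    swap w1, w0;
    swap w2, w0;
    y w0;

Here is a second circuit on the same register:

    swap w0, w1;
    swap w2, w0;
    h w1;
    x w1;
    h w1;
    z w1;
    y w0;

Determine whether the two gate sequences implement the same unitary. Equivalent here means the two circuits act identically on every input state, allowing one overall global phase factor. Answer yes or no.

Yes — the two circuits implement the same unitary up to a global phase.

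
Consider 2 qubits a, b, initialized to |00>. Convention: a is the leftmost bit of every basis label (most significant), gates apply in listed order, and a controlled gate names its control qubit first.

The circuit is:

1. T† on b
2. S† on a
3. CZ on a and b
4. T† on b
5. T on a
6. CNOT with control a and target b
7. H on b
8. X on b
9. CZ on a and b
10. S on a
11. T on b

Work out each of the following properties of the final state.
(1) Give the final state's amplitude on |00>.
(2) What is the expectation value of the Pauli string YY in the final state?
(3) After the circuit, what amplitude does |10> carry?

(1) |00> carries amplitude sqrt(2)/2 in the final state.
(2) The observable YY averages to 0.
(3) The final state's coefficient on |10> equals 0.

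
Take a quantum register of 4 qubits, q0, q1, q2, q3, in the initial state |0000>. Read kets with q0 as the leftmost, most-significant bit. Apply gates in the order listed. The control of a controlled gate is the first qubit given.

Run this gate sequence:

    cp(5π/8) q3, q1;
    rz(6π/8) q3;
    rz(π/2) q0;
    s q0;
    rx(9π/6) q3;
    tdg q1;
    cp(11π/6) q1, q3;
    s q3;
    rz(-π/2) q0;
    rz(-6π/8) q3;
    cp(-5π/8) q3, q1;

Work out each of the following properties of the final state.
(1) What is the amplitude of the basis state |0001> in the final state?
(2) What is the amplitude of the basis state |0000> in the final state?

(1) The amplitude on |0001> is -sqrt(2)*exp(I*pi/4)/2.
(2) |0000> carries amplitude -sqrt(2)/2 in the final state.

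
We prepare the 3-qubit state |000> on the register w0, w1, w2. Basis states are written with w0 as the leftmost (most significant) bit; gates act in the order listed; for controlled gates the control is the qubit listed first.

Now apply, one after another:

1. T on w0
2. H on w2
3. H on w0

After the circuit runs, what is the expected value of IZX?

The observable IZX averages to 1.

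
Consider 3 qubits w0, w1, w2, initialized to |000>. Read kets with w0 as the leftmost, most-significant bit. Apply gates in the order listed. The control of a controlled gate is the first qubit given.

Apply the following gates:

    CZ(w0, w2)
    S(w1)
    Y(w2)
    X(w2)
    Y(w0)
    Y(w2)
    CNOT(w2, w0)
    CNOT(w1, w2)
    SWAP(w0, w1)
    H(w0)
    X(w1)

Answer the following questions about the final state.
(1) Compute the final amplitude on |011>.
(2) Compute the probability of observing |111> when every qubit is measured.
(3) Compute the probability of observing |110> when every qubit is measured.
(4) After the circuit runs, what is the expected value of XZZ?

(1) |011> carries amplitude -sqrt(2)*I/2 in the final state.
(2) A full measurement returns |111> with probability 1/2.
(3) Outcome |110> occurs with probability 0.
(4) In the final state, XZZ has expectation 1.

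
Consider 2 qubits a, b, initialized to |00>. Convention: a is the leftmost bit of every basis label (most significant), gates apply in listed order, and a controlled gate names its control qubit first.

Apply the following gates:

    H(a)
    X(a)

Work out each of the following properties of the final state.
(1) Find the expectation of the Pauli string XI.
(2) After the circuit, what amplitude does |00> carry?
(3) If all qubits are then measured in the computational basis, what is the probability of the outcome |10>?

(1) In the final state, XI has expectation 1.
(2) |00> carries amplitude sqrt(2)/2 in the final state.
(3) Outcome |10> occurs with probability 1/2.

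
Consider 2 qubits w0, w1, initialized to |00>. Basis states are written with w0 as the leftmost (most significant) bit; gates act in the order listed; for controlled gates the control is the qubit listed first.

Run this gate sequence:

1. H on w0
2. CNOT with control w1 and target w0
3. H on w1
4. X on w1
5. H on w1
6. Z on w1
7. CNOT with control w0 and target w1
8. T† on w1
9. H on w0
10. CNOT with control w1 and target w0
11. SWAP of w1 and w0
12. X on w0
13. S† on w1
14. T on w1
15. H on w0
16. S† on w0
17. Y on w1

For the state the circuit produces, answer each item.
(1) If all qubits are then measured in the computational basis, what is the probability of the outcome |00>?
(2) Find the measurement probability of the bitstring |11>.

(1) Outcome |00> occurs with probability sqrt(2)/8 + 1/4. Key observation: gates 3-6 undo each other exactly, leaving only the rest of the circuit to track.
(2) The probability of measuring |11> is sqrt(2)/8 + 1/4.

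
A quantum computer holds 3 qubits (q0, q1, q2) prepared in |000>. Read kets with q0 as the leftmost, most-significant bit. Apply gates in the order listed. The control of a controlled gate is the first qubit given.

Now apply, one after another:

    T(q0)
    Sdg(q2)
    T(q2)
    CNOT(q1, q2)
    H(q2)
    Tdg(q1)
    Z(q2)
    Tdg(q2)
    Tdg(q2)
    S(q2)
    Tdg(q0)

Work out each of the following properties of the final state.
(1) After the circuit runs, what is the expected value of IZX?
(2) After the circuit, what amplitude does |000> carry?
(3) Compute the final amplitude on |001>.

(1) The expectation value of IZX is -1.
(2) |000> carries amplitude sqrt(2)/2 in the final state.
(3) The final state's coefficient on |001> equals -sqrt(2)/2.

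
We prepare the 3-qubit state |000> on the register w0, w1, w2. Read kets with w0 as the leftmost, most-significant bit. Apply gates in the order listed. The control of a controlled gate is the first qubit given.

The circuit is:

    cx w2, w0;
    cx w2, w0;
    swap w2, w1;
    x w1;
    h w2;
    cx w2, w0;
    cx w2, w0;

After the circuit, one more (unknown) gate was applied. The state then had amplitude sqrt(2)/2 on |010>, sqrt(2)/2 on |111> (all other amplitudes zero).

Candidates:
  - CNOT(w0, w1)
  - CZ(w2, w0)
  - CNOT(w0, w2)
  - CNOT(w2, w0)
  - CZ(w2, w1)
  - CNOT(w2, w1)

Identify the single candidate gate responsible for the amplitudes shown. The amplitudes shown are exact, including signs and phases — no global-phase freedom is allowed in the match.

It was CNOT(w2, w0) that produced the state shown.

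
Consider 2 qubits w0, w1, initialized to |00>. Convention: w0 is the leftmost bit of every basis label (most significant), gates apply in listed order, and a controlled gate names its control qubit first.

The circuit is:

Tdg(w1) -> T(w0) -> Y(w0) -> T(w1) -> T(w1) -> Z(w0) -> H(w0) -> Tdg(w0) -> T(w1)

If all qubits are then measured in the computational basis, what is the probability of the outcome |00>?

A full measurement returns |00> with probability 1/2.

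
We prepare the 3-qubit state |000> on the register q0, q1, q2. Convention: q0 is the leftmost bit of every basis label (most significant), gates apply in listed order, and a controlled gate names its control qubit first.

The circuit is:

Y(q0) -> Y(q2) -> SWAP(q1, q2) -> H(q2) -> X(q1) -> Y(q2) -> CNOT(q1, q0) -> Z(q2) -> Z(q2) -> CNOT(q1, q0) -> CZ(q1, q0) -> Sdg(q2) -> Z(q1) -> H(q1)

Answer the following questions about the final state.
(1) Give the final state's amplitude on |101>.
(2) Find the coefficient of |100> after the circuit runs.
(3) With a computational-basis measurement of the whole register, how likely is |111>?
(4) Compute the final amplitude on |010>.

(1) The final state's coefficient on |101> equals -1/2.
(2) The amplitude on |100> is I/2.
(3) A full measurement returns |111> with probability 1/4.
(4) The final state's coefficient on |010> equals 0.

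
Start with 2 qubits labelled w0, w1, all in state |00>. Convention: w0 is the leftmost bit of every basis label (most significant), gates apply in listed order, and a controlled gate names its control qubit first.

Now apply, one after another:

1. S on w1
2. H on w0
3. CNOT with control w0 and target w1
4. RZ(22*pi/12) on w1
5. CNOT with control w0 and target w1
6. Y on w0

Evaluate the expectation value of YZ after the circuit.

In the final state, YZ has expectation -1/2.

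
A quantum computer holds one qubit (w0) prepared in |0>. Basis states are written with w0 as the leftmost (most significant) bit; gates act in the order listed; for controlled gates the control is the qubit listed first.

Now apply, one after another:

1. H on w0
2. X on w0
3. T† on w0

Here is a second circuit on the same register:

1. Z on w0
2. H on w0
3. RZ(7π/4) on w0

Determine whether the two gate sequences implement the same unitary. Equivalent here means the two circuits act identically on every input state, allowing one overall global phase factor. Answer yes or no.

Yes — the two circuits implement the same unitary up to a global phase.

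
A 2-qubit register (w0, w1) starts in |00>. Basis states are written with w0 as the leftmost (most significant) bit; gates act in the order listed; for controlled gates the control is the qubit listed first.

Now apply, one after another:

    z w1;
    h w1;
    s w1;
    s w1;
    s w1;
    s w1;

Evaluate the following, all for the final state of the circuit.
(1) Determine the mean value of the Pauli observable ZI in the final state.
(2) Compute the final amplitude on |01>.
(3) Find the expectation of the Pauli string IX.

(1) In the final state, ZI has expectation 1. Key observation: the block from step 3 through step 6 cancels to the identity and can be dropped.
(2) The amplitude on |01> is sqrt(2)/2.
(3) The expectation value of IX is 1.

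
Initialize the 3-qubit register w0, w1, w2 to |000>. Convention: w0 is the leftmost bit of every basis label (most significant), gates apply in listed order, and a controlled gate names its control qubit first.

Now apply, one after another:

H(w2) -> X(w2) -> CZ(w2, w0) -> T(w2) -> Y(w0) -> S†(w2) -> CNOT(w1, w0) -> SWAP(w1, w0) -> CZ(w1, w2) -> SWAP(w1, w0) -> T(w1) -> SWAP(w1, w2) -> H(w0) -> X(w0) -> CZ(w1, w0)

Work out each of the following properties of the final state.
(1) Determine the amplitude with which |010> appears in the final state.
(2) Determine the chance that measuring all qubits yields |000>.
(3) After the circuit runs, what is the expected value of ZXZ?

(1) |010> carries amplitude exp(I*pi/4)/2 in the final state.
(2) A full measurement returns |000> with probability 1/4.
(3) The expectation value of ZXZ is -sqrt(2)/2.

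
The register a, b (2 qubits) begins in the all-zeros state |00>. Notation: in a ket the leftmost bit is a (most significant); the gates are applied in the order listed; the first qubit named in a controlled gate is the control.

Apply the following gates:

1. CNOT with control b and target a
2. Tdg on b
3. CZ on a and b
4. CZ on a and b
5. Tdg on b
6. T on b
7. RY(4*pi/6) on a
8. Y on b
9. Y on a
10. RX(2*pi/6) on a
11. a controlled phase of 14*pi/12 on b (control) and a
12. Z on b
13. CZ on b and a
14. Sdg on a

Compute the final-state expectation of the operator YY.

The expectation value of YY is 0.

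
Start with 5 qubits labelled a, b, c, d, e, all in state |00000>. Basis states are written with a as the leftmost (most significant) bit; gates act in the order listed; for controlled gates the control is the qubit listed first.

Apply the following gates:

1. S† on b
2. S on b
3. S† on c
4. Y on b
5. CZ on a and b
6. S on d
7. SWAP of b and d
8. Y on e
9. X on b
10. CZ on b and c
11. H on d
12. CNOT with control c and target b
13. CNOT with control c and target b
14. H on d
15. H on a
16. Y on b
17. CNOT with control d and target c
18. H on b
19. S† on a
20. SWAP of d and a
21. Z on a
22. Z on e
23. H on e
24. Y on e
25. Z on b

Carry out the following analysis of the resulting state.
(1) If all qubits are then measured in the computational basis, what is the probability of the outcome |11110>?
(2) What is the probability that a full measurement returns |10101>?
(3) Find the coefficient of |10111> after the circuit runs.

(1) Outcome |11110> occurs with probability 1/8. Key observation: the block from step 11 through step 14 cancels to the identity and can be dropped.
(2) The probability of measuring |10101> is 1/8.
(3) |10111> carries amplitude sqrt(2)*I/4 in the final state.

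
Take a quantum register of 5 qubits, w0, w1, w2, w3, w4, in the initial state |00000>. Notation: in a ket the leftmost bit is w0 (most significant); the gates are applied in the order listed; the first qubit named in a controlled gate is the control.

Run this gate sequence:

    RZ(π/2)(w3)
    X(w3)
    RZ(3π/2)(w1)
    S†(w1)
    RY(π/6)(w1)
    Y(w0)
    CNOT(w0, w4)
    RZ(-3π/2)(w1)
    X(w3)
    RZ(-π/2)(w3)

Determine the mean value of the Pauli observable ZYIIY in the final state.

In the final state, ZYIIY has expectation 0.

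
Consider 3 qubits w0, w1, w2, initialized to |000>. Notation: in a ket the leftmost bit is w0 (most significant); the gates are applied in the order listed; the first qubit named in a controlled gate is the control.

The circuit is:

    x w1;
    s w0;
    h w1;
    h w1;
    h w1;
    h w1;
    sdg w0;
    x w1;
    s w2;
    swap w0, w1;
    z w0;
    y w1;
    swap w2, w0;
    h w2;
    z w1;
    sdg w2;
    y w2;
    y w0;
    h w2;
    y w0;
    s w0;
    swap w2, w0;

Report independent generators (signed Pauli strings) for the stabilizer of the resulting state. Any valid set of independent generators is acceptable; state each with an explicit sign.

One valid set of independent stabilizer generators is +YII, -IZI, +IIZ (any independent generating set of the same group is equally correct). Key observation: steps 1-8 multiply out to the identity, so the circuit reduces to the remaining gates.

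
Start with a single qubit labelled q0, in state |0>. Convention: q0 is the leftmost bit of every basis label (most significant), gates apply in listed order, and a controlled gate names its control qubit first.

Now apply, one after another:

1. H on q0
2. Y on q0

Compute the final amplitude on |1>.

|1> carries amplitude sqrt(2)*I/2 in the final state.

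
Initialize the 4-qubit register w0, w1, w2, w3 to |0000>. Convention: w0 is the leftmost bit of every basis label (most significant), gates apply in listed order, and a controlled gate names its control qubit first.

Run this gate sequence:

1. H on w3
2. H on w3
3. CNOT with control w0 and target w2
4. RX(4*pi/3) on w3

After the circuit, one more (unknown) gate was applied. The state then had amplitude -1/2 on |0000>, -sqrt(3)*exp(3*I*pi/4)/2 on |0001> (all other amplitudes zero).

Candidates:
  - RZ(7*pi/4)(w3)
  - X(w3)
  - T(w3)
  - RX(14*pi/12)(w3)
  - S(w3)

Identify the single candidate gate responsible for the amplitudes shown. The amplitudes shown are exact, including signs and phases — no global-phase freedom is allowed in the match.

The unique candidate consistent with the amplitudes is T(w3).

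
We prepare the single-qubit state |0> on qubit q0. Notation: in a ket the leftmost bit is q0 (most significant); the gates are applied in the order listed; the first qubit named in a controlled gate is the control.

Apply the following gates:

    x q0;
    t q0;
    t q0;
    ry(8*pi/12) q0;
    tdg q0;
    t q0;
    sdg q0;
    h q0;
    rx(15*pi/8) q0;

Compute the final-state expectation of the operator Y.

The expectation value of Y is -sqrt(3*sqrt(2) + 6)/4.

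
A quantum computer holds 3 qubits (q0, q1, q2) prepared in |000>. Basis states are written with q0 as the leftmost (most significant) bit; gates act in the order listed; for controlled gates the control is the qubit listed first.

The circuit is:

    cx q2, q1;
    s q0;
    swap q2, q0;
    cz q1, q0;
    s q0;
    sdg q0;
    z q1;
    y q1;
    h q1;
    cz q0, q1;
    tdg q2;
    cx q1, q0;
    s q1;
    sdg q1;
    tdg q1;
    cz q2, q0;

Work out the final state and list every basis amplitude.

The final amplitudes are sqrt(2)*I/2 on |000>, -sqrt(2)*exp(I*pi/4)/2 on |110>, and 0 on every other basis state. Key observation: gates 13-14 undo each other exactly, leaving only the rest of the circuit to track.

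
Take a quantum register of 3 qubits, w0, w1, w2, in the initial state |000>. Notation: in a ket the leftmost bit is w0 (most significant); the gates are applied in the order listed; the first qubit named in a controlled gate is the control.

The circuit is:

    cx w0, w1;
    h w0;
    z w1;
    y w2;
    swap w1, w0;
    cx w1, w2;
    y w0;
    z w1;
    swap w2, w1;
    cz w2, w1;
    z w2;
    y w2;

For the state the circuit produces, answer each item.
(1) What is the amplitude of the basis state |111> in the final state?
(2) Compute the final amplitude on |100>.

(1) The final state's coefficient on |111> equals -sqrt(2)*I/2.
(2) The amplitude on |100> is sqrt(2)*I/2.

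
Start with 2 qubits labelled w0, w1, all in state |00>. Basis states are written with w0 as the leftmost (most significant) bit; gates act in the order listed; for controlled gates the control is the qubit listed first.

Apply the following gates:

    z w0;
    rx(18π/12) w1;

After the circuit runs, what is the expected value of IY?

In the final state, IY has expectation 1.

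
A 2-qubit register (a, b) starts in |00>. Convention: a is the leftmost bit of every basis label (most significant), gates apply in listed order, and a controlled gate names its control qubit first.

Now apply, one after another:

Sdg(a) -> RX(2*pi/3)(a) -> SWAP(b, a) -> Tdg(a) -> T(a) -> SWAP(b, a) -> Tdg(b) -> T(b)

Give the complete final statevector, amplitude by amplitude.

The resulting statevector has amplitude 1/2 on |00>, 0 on |01>, -sqrt(3)*I/2 on |10>, 0 on |11>. Key observation: gates 3-6 undo each other exactly, leaving only the rest of the circuit to track.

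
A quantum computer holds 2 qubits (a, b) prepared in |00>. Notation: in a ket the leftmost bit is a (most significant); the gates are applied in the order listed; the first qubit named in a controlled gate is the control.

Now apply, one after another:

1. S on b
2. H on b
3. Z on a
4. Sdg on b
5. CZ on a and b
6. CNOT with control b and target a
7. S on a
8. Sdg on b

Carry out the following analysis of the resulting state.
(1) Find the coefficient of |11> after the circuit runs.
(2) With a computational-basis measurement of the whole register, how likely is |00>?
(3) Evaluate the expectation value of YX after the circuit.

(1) The amplitude on |11> is -sqrt(2)*I/2.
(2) A full measurement returns |00> with probability 1/2.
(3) The expectation value of YX is -1.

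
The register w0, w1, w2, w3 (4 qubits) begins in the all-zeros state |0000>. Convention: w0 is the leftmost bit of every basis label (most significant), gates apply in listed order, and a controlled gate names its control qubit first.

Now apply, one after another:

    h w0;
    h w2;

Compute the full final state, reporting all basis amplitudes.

The final amplitudes are 1/2 on |0000>, 1/2 on |0010>, 1/2 on |1000>, 1/2 on |1010>, and 0 on every other basis state.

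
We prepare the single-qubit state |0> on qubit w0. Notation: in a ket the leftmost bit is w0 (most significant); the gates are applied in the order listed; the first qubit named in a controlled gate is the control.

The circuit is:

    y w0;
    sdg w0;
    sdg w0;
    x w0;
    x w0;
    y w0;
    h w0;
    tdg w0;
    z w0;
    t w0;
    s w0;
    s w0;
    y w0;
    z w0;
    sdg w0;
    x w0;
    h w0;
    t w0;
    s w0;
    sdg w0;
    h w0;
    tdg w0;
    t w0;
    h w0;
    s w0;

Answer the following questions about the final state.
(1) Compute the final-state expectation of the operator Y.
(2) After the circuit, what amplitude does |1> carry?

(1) In the final state, Y has expectation sqrt(2)/2.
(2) The final state's coefficient on |1> equals (1 + I)*exp(I*pi/4)/2.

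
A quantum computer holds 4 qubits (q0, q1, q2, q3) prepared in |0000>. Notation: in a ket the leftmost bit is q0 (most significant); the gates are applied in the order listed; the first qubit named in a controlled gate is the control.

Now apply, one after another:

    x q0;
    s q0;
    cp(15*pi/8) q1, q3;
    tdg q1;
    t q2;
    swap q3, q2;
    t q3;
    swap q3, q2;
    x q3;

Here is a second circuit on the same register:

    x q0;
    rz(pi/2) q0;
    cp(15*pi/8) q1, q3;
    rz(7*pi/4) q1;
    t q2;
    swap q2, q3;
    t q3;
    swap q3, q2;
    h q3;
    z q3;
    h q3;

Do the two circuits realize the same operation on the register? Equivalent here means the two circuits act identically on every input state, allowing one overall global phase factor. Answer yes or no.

Yes, they are equivalent — the unitaries differ by at most a global phase.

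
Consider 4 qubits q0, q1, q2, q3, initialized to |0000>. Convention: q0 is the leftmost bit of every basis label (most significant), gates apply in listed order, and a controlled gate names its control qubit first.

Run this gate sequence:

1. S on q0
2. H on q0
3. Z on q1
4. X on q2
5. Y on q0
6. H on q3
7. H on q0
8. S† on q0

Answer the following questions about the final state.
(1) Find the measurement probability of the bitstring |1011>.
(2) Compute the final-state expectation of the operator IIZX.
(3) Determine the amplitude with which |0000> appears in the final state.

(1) Outcome |1011> occurs with probability 1/2.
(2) The expectation value of IIZX is -1.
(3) The final state's coefficient on |0000> equals 0.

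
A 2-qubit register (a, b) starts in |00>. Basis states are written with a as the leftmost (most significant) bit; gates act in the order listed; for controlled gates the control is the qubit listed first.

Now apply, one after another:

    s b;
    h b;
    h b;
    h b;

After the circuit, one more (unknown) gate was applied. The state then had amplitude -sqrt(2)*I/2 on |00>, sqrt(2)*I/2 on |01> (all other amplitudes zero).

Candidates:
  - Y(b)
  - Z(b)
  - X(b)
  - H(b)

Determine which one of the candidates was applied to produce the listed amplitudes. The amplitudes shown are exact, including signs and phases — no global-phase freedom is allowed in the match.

The applied gate was Y(b). Key observation: the block from step 3 through step 4 cancels to the identity and can be dropped.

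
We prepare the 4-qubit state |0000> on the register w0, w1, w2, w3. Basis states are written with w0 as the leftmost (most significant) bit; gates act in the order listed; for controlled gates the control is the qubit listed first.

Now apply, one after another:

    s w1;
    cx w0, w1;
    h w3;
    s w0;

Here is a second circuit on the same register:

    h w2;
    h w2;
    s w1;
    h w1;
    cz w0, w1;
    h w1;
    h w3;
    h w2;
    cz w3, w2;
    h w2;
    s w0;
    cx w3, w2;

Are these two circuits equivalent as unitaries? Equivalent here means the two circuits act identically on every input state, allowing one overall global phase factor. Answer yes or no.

Yes, they are equivalent — the unitaries differ by at most a global phase.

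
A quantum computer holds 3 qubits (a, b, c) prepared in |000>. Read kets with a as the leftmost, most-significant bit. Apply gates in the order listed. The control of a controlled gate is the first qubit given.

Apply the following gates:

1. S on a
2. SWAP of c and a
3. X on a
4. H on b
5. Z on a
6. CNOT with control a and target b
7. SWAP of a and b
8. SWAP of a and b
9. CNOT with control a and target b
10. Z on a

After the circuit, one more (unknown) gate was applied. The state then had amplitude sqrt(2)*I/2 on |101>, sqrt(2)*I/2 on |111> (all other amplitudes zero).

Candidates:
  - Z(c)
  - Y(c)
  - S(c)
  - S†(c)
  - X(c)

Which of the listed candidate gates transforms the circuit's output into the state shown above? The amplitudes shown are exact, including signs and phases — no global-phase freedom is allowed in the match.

It was Y(c) that produced the state shown. Key observation: the block from step 5 through step 10 cancels to the identity and can be dropped.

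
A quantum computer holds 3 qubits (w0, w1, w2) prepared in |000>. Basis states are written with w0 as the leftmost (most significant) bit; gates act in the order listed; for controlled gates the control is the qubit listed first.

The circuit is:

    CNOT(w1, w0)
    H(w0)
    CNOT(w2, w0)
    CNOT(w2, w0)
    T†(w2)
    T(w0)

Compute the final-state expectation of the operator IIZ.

In the final state, IIZ has expectation 1. Key observation: gates 3-4 undo each other exactly, leaving only the rest of the circuit to track.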